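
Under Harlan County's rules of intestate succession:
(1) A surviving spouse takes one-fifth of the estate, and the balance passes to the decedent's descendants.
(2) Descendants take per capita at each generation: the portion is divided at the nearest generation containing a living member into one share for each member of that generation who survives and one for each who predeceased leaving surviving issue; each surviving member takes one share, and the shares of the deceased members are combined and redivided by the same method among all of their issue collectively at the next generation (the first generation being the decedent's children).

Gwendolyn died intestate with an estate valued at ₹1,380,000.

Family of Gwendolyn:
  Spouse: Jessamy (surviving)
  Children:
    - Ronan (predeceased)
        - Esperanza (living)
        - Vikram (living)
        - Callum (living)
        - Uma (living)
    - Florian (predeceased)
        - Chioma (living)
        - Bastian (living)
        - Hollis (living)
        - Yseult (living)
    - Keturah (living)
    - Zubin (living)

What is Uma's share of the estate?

Jessamy takes one-fifth of ₹1,380,000 = ₹276,000. The remaining ₹1,104,000 passes to the descendants.
The descendants' portion (₹1,104,000) is divided at the children's generation into 4 shares of ₹276,000. Keturah and Zubin each take ₹276,000. The 2 shares of the deceased (Ronan and Florian) are combined into a pool of ₹552,000.
That pool (₹552,000) is divided at the grandchildren's generation equally among Esperanza, Vikram, Callum, Uma, Chioma, Bastian, Hollis, and Yseult: ₹69,000 each.

Uma receives ₹69,000.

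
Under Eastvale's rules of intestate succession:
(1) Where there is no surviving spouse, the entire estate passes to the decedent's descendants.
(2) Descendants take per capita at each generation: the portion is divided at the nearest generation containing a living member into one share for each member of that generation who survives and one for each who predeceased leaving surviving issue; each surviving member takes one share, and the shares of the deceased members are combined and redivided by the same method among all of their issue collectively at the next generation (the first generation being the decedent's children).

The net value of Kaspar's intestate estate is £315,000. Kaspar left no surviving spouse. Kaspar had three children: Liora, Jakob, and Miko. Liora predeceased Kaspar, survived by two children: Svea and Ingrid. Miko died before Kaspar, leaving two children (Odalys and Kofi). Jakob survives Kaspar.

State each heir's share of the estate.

The entire £315,000 passes to the descendants.
That amount (£315,000) is divided at the children's generation into 3 shares of £105,000. Jakob takes £105,000. The 2 shares of the deceased (Liora and Miko) are combined into a pool of £210,000.
That pool (£210,000) is divided at the grandchildren's generation equally among Svea, Ingrid, Odalys, and Kofi: £52,500 each.

Svea: £52,500; Ingrid: £52,500; Jakob: £105,000; Odalys: £52,500; Kofi: £52,500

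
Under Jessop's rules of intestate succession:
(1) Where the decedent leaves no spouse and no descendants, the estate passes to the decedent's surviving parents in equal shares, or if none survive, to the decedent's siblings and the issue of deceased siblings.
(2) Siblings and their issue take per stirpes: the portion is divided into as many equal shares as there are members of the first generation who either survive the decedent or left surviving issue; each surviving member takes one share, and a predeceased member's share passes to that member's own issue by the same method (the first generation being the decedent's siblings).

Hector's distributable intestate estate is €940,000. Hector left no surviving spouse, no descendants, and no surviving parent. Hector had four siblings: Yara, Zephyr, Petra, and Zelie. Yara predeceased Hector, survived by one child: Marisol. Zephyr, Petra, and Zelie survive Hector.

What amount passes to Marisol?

Marisol receives €235,000.

The entire €940,000 passes to the siblings and their issue.
That amount (€940,000) is divided into 4 shares of €235,000: Zephyr, Petra, and Zelie each take €235,000; Yara's €235,000 share passes to Yara's issue.
Yara's share (€235,000) passes entirely to Marisol.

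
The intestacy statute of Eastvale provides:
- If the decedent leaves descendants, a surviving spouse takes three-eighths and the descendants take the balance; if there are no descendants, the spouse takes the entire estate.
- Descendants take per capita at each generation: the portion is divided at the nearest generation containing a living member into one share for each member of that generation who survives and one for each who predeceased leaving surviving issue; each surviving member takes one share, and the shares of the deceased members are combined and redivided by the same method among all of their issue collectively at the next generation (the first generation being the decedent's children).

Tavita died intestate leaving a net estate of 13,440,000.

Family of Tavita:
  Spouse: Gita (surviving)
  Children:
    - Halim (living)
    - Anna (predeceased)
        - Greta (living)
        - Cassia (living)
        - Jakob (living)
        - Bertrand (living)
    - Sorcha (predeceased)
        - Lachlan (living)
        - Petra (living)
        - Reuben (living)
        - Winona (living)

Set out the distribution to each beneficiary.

Gita takes three-eighths of 13,440,000 = 5,040,000. The remaining 8,400,000 passes to the descendants.
The descendants' portion (8,400,000) is divided at the children's generation into 3 shares of 2,800,000. Halim takes 2,800,000. The 2 shares of the deceased (Anna and Sorcha) are combined into a pool of 5,600,000.
That pool (5,600,000) is divided at the grandchildren's generation equally among Greta, Cassia, Jakob, Bertrand, Lachlan, Petra, Reuben, and Winona: 700,000 each.

Gita: 5,040,000; Halim: 2,800,000; Greta: 700,000; Cassia: 700,000; Jakob: 700,000; Bertrand: 700,000; Lachlan: 700,000; Petra: 700,000; Reuben: 700,000; Winona: 700,000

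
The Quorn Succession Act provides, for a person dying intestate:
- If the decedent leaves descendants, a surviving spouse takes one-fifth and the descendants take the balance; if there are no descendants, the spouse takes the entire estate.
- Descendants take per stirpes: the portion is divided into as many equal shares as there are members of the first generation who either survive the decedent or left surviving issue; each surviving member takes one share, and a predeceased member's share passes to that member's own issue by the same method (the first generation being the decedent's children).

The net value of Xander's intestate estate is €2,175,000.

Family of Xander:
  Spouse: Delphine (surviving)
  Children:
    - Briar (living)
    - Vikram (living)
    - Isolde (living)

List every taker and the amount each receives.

Delphine: €435,000; Briar: €580,000; Vikram: €580,000; Isolde: €580,000

Delphine takes one-fifth of €2,175,000 = €435,000. The remaining €1,740,000 passes to the descendants.
The descendants' portion (€1,740,000) is divided into 3 shares of €580,000: Briar, Vikram, and Isolde each take €580,000.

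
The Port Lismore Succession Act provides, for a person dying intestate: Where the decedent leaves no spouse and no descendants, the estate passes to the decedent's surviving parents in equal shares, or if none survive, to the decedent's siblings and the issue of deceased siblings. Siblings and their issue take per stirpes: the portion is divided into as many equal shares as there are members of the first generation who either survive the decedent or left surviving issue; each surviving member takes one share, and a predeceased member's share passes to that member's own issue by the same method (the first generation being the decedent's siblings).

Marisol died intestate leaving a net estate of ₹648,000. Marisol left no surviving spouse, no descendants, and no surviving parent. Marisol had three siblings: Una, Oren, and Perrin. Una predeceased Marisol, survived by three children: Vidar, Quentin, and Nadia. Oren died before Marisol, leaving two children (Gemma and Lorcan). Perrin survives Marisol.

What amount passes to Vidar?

The entire ₹648,000 passes to the siblings and their issue.
That amount (₹648,000) is divided into 3 shares of ₹216,000: Perrin takes ₹216,000; Una's ₹216,000 share passes to Una's issue; Oren's ₹216,000 share passes to Oren's issue.
Una's share (₹216,000) is divided into 3 shares of ₹72,000: Vidar, Quentin, and Nadia each take ₹72,000.
Oren's share (₹216,000) is divided into 2 shares of ₹108,000: Gemma and Lorcan each take ₹108,000.

Vidar receives ₹72,000.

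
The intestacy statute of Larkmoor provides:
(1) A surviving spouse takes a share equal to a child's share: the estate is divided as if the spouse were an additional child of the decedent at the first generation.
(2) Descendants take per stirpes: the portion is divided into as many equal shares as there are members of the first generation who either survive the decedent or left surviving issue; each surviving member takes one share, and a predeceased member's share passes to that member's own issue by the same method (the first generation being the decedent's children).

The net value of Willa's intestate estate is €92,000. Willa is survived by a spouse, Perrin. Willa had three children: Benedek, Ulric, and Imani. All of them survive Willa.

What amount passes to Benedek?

Benedek receives €23,000.

The spouse counts as an additional share at the children's level, so there are 4 primary shares of €23,000. Perrin takes one such share (€23,000).
The children's combined portion (€69,000) is divided into 3 shares of €23,000: Benedek, Ulric, and Imani each take €23,000.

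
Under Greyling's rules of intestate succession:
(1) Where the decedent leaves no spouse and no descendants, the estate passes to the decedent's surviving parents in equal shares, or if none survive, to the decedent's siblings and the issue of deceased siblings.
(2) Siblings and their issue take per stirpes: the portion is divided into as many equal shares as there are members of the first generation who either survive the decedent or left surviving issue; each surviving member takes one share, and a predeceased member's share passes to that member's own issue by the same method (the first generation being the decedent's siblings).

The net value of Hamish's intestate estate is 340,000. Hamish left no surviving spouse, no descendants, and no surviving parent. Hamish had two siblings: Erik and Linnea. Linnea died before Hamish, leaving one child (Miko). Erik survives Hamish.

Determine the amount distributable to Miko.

The entire 340,000 passes to the siblings and their issue.
That amount (340,000) is divided into 2 shares of 170,000: Erik takes 170,000; Linnea's 170,000 share passes to Linnea's issue.
Linnea's share (170,000) passes entirely to Miko.

Miko receives 170,000.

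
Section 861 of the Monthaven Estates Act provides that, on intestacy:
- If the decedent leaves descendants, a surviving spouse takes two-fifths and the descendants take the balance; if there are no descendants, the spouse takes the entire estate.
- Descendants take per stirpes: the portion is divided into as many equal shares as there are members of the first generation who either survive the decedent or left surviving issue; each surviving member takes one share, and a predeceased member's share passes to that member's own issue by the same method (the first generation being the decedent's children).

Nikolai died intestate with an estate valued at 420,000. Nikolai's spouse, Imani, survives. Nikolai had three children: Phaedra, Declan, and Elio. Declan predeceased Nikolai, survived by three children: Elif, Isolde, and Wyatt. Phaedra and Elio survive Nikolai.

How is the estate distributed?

Imani takes two-fifths of 420,000 = 168,000. The remaining 252,000 passes to the descendants.
The descendants' portion (252,000) is divided into 3 shares of 84,000: Phaedra and Elio each take 84,000; Declan's 84,000 share passes to Declan's issue.
Declan's share (84,000) is divided into 3 shares of 28,000: Elif, Isolde, and Wyatt each take 28,000.

Imani: 168,000; Phaedra: 84,000; Elif: 28,000; Isolde: 28,000; Wyatt: 28,000; Elio: 84,000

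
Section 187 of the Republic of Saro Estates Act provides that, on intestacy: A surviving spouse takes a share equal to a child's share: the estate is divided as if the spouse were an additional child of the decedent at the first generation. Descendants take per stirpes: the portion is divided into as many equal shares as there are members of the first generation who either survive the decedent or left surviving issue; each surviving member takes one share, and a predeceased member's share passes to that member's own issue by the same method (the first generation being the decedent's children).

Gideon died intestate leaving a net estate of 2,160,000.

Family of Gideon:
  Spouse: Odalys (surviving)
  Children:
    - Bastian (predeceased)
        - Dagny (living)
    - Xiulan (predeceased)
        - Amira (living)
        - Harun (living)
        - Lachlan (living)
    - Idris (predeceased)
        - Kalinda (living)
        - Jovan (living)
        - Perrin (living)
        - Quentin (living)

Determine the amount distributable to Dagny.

Dagny receives 540,000.

The spouse counts as an additional share at the children's level, so there are 4 primary shares of 540,000. Odalys takes one such share (540,000).
The children's combined portion (1,620,000) is divided into 3 shares of 540,000: Bastian's 540,000 share passes to Bastian's issue; Xiulan's 540,000 share passes to Xiulan's issue; Idris's 540,000 share passes to Idris's issue.
Bastian's share (540,000) passes entirely to Dagny.
Xiulan's share (540,000) is divided into 3 shares of 180,000: Amira, Harun, and Lachlan each take 180,000.
Idris's share (540,000) is divided into 4 shares of 135,000: Kalinda, Jovan, Perrin, and Quentin each take 135,000.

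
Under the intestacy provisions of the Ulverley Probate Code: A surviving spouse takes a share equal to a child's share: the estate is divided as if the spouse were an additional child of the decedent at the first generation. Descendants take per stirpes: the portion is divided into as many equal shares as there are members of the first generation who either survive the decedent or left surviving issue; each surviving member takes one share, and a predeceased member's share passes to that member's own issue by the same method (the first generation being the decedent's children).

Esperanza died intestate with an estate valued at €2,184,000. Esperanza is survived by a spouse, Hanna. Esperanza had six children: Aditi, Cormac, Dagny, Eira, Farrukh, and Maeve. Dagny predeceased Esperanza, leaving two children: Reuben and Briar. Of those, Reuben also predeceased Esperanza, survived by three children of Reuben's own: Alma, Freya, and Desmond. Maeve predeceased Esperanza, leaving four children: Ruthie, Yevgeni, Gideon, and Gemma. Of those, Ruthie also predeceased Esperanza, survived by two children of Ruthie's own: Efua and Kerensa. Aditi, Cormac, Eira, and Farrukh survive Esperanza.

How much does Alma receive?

Alma receives €52,000.

The spouse counts as an additional share at the children's level, so there are 7 primary shares of €312,000. Hanna takes one such share (€312,000).
The children's combined portion (€1,872,000) is divided into 6 shares of €312,000: Aditi, Cormac, Eira, and Farrukh each take €312,000; Dagny's €312,000 share passes to Dagny's issue; Maeve's €312,000 share passes to Maeve's issue.
Dagny's share (€312,000) is divided into 2 shares of €156,000: Briar takes €156,000; Reuben's €156,000 share passes to Reuben's issue.
Reuben's share (€156,000) is divided into 3 shares of €52,000: Alma, Freya, and Desmond each take €52,000.
Maeve's share (€312,000) is divided into 4 shares of €78,000: Yevgeni, Gideon, and Gemma each take €78,000; Ruthie's €78,000 share passes to Ruthie's issue.
Ruthie's share (€78,000) is divided into 2 shares of €39,000: Efua and Kerensa each take €39,000.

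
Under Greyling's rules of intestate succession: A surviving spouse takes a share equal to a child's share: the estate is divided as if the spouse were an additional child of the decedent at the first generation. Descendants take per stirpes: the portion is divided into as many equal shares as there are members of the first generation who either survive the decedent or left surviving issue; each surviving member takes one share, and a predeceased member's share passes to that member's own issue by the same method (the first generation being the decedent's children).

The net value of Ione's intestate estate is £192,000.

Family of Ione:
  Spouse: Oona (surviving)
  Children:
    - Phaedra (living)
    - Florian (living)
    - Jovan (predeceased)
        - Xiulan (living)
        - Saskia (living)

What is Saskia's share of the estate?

The spouse counts as an additional share at the children's level, so there are 4 primary shares of £48,000. Oona takes one such share (£48,000).
The children's combined portion (£144,000) is divided into 3 shares of £48,000: Phaedra and Florian each take £48,000; Jovan's £48,000 share passes to Jovan's issue.
Jovan's share (£48,000) is divided into 2 shares of £24,000: Xiulan and Saskia each take £24,000.

Saskia receives £24,000.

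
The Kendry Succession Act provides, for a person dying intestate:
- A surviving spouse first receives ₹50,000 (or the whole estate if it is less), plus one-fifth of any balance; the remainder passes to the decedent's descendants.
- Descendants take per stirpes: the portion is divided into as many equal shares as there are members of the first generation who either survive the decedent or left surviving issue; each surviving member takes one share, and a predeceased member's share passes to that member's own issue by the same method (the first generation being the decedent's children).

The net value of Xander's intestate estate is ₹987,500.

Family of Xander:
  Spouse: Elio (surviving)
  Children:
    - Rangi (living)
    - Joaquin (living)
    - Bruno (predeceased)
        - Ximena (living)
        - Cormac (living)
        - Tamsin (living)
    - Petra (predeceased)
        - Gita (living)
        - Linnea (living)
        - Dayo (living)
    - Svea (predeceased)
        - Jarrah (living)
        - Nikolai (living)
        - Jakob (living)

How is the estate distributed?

Elio: ₹237,500; Rangi: ₹150,000; Joaquin: ₹150,000; Ximena: ₹50,000; Cormac: ₹50,000; Tamsin: ₹50,000; Gita: ₹50,000; Linnea: ₹50,000; Dayo: ₹50,000; Jarrah: ₹50,000; Nikolai: ₹50,000; Jakob: ₹50,000

Elio first takes ₹50,000, leaving a balance of ₹937,500. Elio then takes one-fifth of the balance (₹187,500), for a total of ₹237,500. The remaining ₹750,000 passes to the descendants.
The descendants' portion (₹750,000) is divided into 5 shares of ₹150,000: Rangi and Joaquin each take ₹150,000; Bruno's ₹150,000 share passes to Bruno's issue; Petra's ₹150,000 share passes to Petra's issue; Svea's ₹150,000 share passes to Svea's issue.
Bruno's share (₹150,000) is divided into 3 shares of ₹50,000: Ximena, Cormac, and Tamsin each take ₹50,000.
Petra's share (₹150,000) is divided into 3 shares of ₹50,000: Gita, Linnea, and Dayo each take ₹50,000.
Svea's share (₹150,000) is divided into 3 shares of ₹50,000: Jarrah, Nikolai, and Jakob each take ₹50,000.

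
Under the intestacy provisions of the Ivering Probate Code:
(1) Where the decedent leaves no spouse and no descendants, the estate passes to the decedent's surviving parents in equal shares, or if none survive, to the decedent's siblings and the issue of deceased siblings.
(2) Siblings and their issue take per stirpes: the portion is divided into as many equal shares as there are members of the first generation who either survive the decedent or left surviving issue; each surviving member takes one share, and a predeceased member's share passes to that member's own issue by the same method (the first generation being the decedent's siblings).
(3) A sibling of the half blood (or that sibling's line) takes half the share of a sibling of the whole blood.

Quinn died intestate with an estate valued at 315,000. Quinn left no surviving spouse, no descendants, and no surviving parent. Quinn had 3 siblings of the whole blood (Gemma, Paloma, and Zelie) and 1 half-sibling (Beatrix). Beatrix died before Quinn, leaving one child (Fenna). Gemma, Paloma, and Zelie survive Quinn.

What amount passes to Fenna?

Fenna receives 45,000.

The entire 315,000 passes to the siblings and their issue.
Counting each half-blood sibling's line as half a unit, there are 7/2 units in 315,000, so one unit is 90,000. Whole-blood lines (Gemma, Paloma, and Zelie) take 90,000 each; half-blood lines (Beatrix) take 45,000 each.
Beatrix's share (45,000) passes entirely to Fenna.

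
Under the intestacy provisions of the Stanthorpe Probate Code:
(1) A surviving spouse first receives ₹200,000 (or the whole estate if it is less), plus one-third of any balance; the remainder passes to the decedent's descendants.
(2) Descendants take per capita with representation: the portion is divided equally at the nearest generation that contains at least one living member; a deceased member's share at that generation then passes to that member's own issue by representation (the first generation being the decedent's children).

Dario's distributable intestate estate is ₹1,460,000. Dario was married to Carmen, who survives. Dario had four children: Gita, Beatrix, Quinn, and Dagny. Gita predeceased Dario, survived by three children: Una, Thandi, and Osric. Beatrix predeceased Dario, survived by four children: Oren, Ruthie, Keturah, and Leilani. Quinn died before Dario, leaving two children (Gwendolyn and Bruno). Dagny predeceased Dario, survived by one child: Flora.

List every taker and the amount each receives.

Carmen: ₹620,000; Una: ₹84,000; Thandi: ₹84,000; Osric: ₹84,000; Oren: ₹84,000; Ruthie: ₹84,000; Keturah: ₹84,000; Leilani: ₹84,000; Gwendolyn: ₹84,000; Bruno: ₹84,000; Flora: ₹84,000

Carmen first takes ₹200,000, leaving a balance of ₹1,260,000. Carmen then takes one-third of the balance (₹420,000), for a total of ₹620,000. The remaining ₹840,000 passes to the descendants.
No child survives, so the initial division is made at the grandchildren's generation.
The descendants' portion (₹840,000) is divided into 10 shares of ₹84,000: Una, Thandi, Osric, Oren, Ruthie, Keturah, Leilani, Gwendolyn, Bruno, and Flora each take ₹84,000.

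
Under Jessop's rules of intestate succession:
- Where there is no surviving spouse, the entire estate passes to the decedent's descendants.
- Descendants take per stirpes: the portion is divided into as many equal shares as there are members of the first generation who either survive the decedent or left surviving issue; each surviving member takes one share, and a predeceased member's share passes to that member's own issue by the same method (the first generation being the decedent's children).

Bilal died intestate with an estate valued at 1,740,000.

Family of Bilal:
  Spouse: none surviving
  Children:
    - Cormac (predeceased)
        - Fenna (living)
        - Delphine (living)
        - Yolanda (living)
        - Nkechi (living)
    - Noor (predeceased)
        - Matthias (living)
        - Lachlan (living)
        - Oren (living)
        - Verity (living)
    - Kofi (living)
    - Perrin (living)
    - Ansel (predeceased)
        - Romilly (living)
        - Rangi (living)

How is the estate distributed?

Fenna: 87,000; Delphine: 87,000; Yolanda: 87,000; Nkechi: 87,000; Matthias: 87,000; Lachlan: 87,000; Oren: 87,000; Verity: 87,000; Kofi: 348,000; Perrin: 348,000; Romilly: 174,000; Rangi: 174,000

The entire 1,740,000 passes to the descendants.
That amount (1,740,000) is divided into 5 shares of 348,000: Kofi and Perrin each take 348,000; Cormac's 348,000 share passes to Cormac's issue; Noor's 348,000 share passes to Noor's issue; Ansel's 348,000 share passes to Ansel's issue.
Cormac's share (348,000) is divided into 4 shares of 87,000: Fenna, Delphine, Yolanda, and Nkechi each take 87,000.
Noor's share (348,000) is divided into 4 shares of 87,000: Matthias, Lachlan, Oren, and Verity each take 87,000.
Ansel's share (348,000) is divided into 2 shares of 174,000: Romilly and Rangi each take 174,000.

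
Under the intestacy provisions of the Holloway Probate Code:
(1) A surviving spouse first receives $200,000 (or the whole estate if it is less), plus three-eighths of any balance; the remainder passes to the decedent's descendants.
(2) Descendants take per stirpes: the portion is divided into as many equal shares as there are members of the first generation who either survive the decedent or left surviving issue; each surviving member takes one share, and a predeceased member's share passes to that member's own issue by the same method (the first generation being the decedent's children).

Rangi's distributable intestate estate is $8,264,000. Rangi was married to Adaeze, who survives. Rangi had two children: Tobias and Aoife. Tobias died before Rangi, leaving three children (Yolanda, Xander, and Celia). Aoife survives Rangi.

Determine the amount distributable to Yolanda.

Yolanda receives $840,000.

Adaeze first takes $200,000, leaving a balance of $8,064,000. Adaeze then takes three-eighths of the balance ($3,024,000), for a total of $3,224,000. The remaining $5,040,000 passes to the descendants.
The descendants' portion ($5,040,000) is divided into 2 shares of $2,520,000: Aoife takes $2,520,000; Tobias's $2,520,000 share passes to Tobias's issue.
Tobias's share ($2,520,000) is divided into 3 shares of $840,000: Yolanda, Xander, and Celia each take $840,000.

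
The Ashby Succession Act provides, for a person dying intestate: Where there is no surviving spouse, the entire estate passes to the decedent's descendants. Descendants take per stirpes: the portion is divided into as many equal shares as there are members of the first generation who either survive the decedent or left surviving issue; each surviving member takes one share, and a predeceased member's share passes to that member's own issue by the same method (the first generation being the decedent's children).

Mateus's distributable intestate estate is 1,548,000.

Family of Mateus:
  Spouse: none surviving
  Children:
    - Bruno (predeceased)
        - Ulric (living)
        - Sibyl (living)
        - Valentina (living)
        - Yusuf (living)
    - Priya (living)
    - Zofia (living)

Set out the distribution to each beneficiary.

Ulric: 129,000; Sibyl: 129,000; Valentina: 129,000; Yusuf: 129,000; Priya: 516,000; Zofia: 516,000

The entire 1,548,000 passes to the descendants.
That amount (1,548,000) is divided into 3 shares of 516,000: Priya and Zofia each take 516,000; Bruno's 516,000 share passes to Bruno's issue.
Bruno's share (516,000) is divided into 4 shares of 129,000: Ulric, Sibyl, Valentina, and Yusuf each take 129,000.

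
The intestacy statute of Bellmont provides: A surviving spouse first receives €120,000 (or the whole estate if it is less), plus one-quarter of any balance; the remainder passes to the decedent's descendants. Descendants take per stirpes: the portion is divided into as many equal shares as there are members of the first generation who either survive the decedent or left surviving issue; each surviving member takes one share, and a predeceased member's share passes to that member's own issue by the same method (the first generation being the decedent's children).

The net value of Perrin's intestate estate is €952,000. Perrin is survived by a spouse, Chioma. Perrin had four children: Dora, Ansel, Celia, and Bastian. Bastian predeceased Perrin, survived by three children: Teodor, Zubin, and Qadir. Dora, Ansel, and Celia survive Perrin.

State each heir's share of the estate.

Chioma: €328,000; Dora: €156,000; Ansel: €156,000; Celia: €156,000; Teodor: €52,000; Zubin: €52,000; Qadir: €52,000

Chioma first takes €120,000, leaving a balance of €832,000. Chioma then takes one-quarter of the balance (€208,000), for a total of €328,000. The remaining €624,000 passes to the descendants.
The descendants' portion (€624,000) is divided into 4 shares of €156,000: Dora, Ansel, and Celia each take €156,000; Bastian's €156,000 share passes to Bastian's issue.
Bastian's share (€156,000) is divided into 3 shares of €52,000: Teodor, Zubin, and Qadir each take €52,000.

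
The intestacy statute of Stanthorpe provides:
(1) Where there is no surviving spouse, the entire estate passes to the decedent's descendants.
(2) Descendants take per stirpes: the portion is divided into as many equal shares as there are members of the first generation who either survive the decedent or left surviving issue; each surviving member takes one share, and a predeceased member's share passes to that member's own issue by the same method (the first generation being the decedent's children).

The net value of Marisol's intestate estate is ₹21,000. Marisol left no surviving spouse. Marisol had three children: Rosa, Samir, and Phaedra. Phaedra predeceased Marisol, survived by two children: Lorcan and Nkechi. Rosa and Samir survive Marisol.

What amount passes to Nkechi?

The entire ₹21,000 passes to the descendants.
That amount (₹21,000) is divided into 3 shares of ₹7,000: Rosa and Samir each take ₹7,000; Phaedra's ₹7,000 share passes to Phaedra's issue.
Phaedra's share (₹7,000) is divided into 2 shares of ₹3,500: Lorcan and Nkechi each take ₹3,500.

Nkechi receives ₹3,500.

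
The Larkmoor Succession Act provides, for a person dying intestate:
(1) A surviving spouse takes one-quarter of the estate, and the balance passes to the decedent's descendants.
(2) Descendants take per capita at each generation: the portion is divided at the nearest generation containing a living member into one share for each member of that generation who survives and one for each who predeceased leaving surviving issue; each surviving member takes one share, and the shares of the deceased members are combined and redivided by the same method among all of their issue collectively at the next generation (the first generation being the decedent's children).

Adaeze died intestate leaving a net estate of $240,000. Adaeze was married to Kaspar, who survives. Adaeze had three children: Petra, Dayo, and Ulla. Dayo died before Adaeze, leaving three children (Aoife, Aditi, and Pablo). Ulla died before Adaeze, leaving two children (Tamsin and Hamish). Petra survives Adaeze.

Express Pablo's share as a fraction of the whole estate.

Kaspar takes one-quarter of $240,000 = $60,000. The remaining $180,000 passes to the descendants.
The descendants' portion ($180,000) is divided at the children's generation into 3 shares of $60,000. Petra takes $60,000. The 2 shares of the deceased (Dayo and Ulla) are combined into a pool of $120,000.
That pool ($120,000) is divided at the grandchildren's generation equally among Aoife, Aditi, Pablo, Tamsin, and Hamish: $24,000 each.

Pablo receives 1/10 of the estate.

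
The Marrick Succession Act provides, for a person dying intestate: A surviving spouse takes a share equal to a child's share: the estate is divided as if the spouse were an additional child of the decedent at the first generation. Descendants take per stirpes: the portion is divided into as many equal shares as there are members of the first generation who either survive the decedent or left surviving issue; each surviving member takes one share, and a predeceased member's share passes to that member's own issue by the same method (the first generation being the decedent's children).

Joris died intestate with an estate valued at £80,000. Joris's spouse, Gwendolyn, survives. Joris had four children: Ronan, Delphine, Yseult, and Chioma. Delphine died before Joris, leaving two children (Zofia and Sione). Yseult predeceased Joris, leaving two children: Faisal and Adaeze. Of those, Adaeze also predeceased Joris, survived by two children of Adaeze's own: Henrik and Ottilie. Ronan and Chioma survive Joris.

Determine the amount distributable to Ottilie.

The spouse counts as an additional share at the children's level, so there are 5 primary shares of £16,000. Gwendolyn takes one such share (£16,000).
The children's combined portion (£64,000) is divided into 4 shares of £16,000: Ronan and Chioma each take £16,000; Delphine's £16,000 share passes to Delphine's issue; Yseult's £16,000 share passes to Yseult's issue.
Delphine's share (£16,000) is divided into 2 shares of £8,000: Zofia and Sione each take £8,000.
Yseult's share (£16,000) is divided into 2 shares of £8,000: Faisal takes £8,000; Adaeze's £8,000 share passes to Adaeze's issue.
Adaeze's share (£8,000) is divided into 2 shares of £4,000: Henrik and Ottilie each take £4,000.

Ottilie receives £4,000.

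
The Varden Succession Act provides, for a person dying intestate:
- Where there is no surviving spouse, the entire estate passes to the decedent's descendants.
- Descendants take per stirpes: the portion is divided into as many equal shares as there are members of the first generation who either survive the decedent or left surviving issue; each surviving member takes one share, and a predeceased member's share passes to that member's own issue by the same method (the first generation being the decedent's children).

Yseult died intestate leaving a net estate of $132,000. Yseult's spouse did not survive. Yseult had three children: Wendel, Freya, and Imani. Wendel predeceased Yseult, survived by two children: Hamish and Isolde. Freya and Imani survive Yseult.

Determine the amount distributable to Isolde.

Isolde receives $22,000.

The entire $132,000 passes to the descendants.
That amount ($132,000) is divided into 3 shares of $44,000: Freya and Imani each take $44,000; Wendel's $44,000 share passes to Wendel's issue.
Wendel's share ($44,000) is divided into 2 shares of $22,000: Hamish and Isolde each take $22,000.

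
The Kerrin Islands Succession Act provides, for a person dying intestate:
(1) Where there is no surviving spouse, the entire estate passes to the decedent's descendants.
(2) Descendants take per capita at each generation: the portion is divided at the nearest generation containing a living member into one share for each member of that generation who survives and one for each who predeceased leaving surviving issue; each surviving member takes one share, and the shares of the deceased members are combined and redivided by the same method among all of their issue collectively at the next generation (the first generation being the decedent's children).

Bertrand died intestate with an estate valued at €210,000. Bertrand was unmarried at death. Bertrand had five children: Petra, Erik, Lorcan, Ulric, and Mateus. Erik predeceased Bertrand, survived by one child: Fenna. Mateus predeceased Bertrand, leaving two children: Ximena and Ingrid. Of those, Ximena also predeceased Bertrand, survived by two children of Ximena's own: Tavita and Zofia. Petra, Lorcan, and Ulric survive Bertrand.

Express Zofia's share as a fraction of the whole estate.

Zofia receives 1/15 of the estate.

The entire €210,000 passes to the descendants.
That amount (€210,000) is divided at the children's generation into 5 shares of €42,000. Petra, Lorcan, and Ulric each take €42,000. The 2 shares of the deceased (Erik and Mateus) are combined into a pool of €84,000.
That pool (€84,000) is divided at the grandchildren's generation into 3 shares of €28,000. Fenna and Ingrid each take €28,000. The remaining share for the deceased Ximena (€28,000) is carried to the next generation.
That pool (€28,000) is divided at the great-grandchildren's generation equally among Tavita and Zofia: €14,000 each.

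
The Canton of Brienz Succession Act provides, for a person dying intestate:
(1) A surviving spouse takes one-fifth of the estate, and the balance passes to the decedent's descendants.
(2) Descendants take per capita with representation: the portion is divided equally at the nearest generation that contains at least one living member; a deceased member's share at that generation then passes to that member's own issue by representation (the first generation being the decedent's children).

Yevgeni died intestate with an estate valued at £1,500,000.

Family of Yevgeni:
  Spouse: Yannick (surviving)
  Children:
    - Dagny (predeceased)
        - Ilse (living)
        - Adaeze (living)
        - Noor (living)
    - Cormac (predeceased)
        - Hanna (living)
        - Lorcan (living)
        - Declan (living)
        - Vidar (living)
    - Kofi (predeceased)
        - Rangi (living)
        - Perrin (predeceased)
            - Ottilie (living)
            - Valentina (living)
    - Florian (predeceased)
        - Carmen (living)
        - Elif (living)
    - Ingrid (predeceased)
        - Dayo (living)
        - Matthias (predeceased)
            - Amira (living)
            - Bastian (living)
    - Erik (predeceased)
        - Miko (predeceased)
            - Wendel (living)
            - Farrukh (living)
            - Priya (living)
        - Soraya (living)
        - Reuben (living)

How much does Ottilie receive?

Yannick takes one-fifth of £1,500,000 = £300,000. The remaining £1,200,000 passes to the descendants.
No child survives, so the initial division is made at the grandchildren's generation.
The descendants' portion (£1,200,000) is divided into 16 shares of £75,000: Ilse, Adaeze, Noor, Hanna, Lorcan, Declan, Vidar, Rangi, Carmen, Elif, Dayo, Soraya, and Reuben each take £75,000; Perrin's £75,000 share passes to Perrin's issue; Matthias's £75,000 share passes to Matthias's issue; Miko's £75,000 share passes to Miko's issue.
Perrin's share (£75,000) is divided into 2 shares of £37,500: Ottilie and Valentina each take £37,500.
Matthias's share (£75,000) is divided into 2 shares of £37,500: Amira and Bastian each take £37,500.
Miko's share (£75,000) is divided into 3 shares of £25,000: Wendel, Farrukh, and Priya each take £25,000.

Ottilie receives £37,500.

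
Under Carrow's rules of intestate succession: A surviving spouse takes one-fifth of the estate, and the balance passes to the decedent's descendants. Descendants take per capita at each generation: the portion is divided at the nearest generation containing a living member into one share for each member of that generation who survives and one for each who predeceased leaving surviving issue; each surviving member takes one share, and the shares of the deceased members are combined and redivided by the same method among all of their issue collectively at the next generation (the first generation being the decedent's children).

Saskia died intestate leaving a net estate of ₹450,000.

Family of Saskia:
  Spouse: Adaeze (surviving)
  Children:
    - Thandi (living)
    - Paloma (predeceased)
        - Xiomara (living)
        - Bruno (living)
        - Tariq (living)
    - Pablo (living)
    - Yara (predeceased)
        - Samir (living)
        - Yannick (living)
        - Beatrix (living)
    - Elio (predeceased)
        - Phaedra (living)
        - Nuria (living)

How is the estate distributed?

Adaeze: ₹90,000; Thandi: ₹72,000; Xiomara: ₹27,000; Bruno: ₹27,000; Tariq: ₹27,000; Pablo: ₹72,000; Samir: ₹27,000; Yannick: ₹27,000; Beatrix: ₹27,000; Phaedra: ₹27,000; Nuria: ₹27,000

Adaeze takes one-fifth of ₹450,000 = ₹90,000. The remaining ₹360,000 passes to the descendants.
The descendants' portion (₹360,000) is divided at the children's generation into 5 shares of ₹72,000. Thandi and Pablo each take ₹72,000. The 3 shares of the deceased (Paloma, Yara, and Elio) are combined into a pool of ₹216,000.
That pool (₹216,000) is divided at the grandchildren's generation equally among Xiomara, Bruno, Tariq, Samir, Yannick, Beatrix, Phaedra, and Nuria: ₹27,000 each.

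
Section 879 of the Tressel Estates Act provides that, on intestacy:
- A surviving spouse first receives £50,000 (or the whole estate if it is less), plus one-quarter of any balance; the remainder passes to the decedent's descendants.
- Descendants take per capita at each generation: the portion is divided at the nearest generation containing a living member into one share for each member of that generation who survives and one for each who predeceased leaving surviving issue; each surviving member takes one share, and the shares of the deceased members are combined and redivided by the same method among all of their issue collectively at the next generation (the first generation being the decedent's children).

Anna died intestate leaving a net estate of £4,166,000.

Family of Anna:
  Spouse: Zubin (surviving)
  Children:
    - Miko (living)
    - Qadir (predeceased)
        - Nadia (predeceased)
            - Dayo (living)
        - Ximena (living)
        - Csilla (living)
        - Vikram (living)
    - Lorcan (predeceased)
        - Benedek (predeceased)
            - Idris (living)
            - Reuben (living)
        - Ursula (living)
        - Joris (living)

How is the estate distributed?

Zubin first takes £50,000, leaving a balance of £4,116,000. Zubin then takes one-quarter of the balance (£1,029,000), for a total of £1,079,000. The remaining £3,087,000 passes to the descendants.
The descendants' portion (£3,087,000) is divided at the children's generation into 3 shares of £1,029,000. Miko takes £1,029,000. The 2 shares of the deceased (Qadir and Lorcan) are combined into a pool of £2,058,000.
That pool (£2,058,000) is divided at the grandchildren's generation into 7 shares of £294,000. Ximena, Csilla, Vikram, Ursula, and Joris each take £294,000. The 2 shares of the deceased (Nadia and Benedek) are combined into a pool of £588,000.
That pool (£588,000) is divided at the great-grandchildren's generation equally among Dayo, Idris, and Reuben: £196,000 each.

Zubin: £1,079,000; Miko: £1,029,000; Dayo: £196,000; Ximena: £294,000; Csilla: £294,000; Vikram: £294,000; Idris: £196,000; Reuben: £196,000; Ursula: £294,000; Joris: £294,000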